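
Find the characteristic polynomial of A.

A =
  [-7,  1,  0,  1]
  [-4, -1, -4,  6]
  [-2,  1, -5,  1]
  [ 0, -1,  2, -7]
x^4 + 20*x^3 + 150*x^2 + 500*x + 625

Expanding det(x·I − A) (e.g. by cofactor expansion or by noting that A is similar to its Jordan form J, which has the same characteristic polynomial as A) gives
  χ_A(x) = x^4 + 20*x^3 + 150*x^2 + 500*x + 625
which factors as (x + 5)^4. The eigenvalues (with algebraic multiplicities) are λ = -5 with multiplicity 4.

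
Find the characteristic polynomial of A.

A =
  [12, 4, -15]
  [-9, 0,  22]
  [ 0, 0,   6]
x^3 - 18*x^2 + 108*x - 216

Expanding det(x·I − A) (e.g. by cofactor expansion or by noting that A is similar to its Jordan form J, which has the same characteristic polynomial as A) gives
  χ_A(x) = x^3 - 18*x^2 + 108*x - 216
which factors as (x - 6)^3. The eigenvalues (with algebraic multiplicities) are λ = 6 with multiplicity 3.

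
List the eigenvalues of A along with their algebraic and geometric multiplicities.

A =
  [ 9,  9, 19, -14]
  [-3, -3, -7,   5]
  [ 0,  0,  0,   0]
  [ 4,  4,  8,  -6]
λ = 0: alg = 4, geom = 2

Step 1 — factor the characteristic polynomial to read off the algebraic multiplicities:
  χ_A(x) = x^4

Step 2 — compute geometric multiplicities via the rank-nullity identity g(λ) = n − rank(A − λI):
  rank(A − (0)·I) = 2, so dim ker(A − (0)·I) = n − 2 = 2

Summary:
  λ = 0: algebraic multiplicity = 4, geometric multiplicity = 2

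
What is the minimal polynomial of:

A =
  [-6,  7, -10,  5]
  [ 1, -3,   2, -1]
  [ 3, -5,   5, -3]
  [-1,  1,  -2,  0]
x^3 + 3*x^2 + 3*x + 1

The characteristic polynomial is χ_A(x) = (x + 1)^4, so the eigenvalues are known. The minimal polynomial is
  m_A(x) = Π_λ (x − λ)^{k_λ}
where k_λ is the size of the *largest* Jordan block for λ (equivalently, the smallest k with (A − λI)^k v = 0 for every generalised eigenvector v of λ).

  λ = -1: largest Jordan block has size 3, contributing (x + 1)^3

So m_A(x) = (x + 1)^3 = x^3 + 3*x^2 + 3*x + 1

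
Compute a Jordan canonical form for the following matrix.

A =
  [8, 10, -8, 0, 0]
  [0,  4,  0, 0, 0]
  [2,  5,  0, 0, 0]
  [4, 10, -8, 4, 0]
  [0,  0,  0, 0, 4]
J_2(4) ⊕ J_1(4) ⊕ J_1(4) ⊕ J_1(4)

The characteristic polynomial is
  det(x·I − A) = x^5 - 20*x^4 + 160*x^3 - 640*x^2 + 1280*x - 1024 = (x - 4)^5

Eigenvalues and multiplicities (the geometric multiplicity of λ is n − rank(A − λI), which equals the number of Jordan blocks for λ):
  λ = 4: algebraic multiplicity = 5, geometric multiplicity = 4

Determining the block sizes for each eigenvalue:
  λ = 4: 4 blocks summing to 5 forces exactly one block of size 2 and the rest size 1 → block sizes [2, 1, 1, 1]

Assembling the blocks gives a Jordan form
J =
  [4, 1, 0, 0, 0]
  [0, 4, 0, 0, 0]
  [0, 0, 4, 0, 0]
  [0, 0, 0, 4, 0]
  [0, 0, 0, 0, 4]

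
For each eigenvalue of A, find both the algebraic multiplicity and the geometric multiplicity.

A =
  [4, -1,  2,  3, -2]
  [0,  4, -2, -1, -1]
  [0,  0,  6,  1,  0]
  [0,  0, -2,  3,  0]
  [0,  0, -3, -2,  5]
λ = 4: alg = 3, geom = 1; λ = 5: alg = 2, geom = 1

Step 1 — factor the characteristic polynomial to read off the algebraic multiplicities:
  χ_A(x) = (x - 5)^2*(x - 4)^3

Step 2 — compute geometric multiplicities via the rank-nullity identity g(λ) = n − rank(A − λI):
  rank(A − (4)·I) = 4, so dim ker(A − (4)·I) = n − 4 = 1
  rank(A − (5)·I) = 4, so dim ker(A − (5)·I) = n − 4 = 1

Summary:
  λ = 4: algebraic multiplicity = 3, geometric multiplicity = 1
  λ = 5: algebraic multiplicity = 2, geometric multiplicity = 1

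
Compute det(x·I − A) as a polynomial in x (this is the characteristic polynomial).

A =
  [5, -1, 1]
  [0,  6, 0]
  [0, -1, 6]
x^3 - 17*x^2 + 96*x - 180

Expanding det(x·I − A) (e.g. by cofactor expansion or by noting that A is similar to its Jordan form J, which has the same characteristic polynomial as A) gives
  χ_A(x) = x^3 - 17*x^2 + 96*x - 180
which factors as (x - 6)^2*(x - 5). The eigenvalues (with algebraic multiplicities) are λ = 5 with multiplicity 1, λ = 6 with multiplicity 2.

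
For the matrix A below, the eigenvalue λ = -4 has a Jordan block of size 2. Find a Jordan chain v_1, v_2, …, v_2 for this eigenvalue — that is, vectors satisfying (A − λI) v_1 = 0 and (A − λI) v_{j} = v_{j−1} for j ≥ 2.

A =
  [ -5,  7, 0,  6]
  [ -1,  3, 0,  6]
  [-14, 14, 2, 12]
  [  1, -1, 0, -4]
A Jordan chain for λ = -4 of length 2:
v_1 = (-1, -1, -2, 1)ᵀ
v_2 = (1, 0, 2, 0)ᵀ

Let N = A − (-4)·I. We want v_2 with N^2 v_2 = 0 but N^1 v_2 ≠ 0; then v_{j-1} := N · v_j for j = 2, …, 2.

Pick v_2 = (1, 0, 2, 0)ᵀ.
Then v_1 = N · v_2 = (-1, -1, -2, 1)ᵀ.

Sanity check: (A − (-4)·I) v_1 = (0, 0, 0, 0)ᵀ = 0. ✓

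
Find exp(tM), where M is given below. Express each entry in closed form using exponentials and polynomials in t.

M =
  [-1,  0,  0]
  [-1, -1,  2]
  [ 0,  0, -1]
e^{tM} =
  [exp(-t), 0, 0]
  [-t*exp(-t), exp(-t), 2*t*exp(-t)]
  [0, 0, exp(-t)]

Strategy: write M = P · J · P⁻¹ where J is a Jordan canonical form, so e^{tM} = P · e^{tJ} · P⁻¹, and e^{tJ} can be computed block-by-block.

M has Jordan form
J =
  [-1,  1,  0]
  [ 0, -1,  0]
  [ 0,  0, -1]
(up to reordering of blocks).

Per-block formulas:
  For a 1×1 block at λ = -1: exp(t · [-1]) = [e^(-1t)].
  For a 2×2 Jordan block J_2(-1): exp(t · J_2(-1)) = e^(-1t)·(I + t·N), where N is the 2×2 nilpotent shift.

After assembling e^{tJ} and conjugating by P, we get:

e^{tM} =
  [exp(-t), 0, 0]
  [-t*exp(-t), exp(-t), 2*t*exp(-t)]
  [0, 0, exp(-t)]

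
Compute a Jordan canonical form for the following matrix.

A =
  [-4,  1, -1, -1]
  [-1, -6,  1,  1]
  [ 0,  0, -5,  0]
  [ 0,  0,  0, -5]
J_2(-5) ⊕ J_1(-5) ⊕ J_1(-5)

The characteristic polynomial is
  det(x·I − A) = x^4 + 20*x^3 + 150*x^2 + 500*x + 625 = (x + 5)^4

Eigenvalues and multiplicities (the geometric multiplicity of λ is n − rank(A − λI), which equals the number of Jordan blocks for λ):
  λ = -5: algebraic multiplicity = 4, geometric multiplicity = 3

Determining the block sizes for each eigenvalue:
  λ = -5: 3 blocks summing to 4 forces exactly one block of size 2 and the rest size 1 → block sizes [2, 1, 1]

Assembling the blocks gives a Jordan form
J =
  [-5,  1,  0,  0]
  [ 0, -5,  0,  0]
  [ 0,  0, -5,  0]
  [ 0,  0,  0, -5]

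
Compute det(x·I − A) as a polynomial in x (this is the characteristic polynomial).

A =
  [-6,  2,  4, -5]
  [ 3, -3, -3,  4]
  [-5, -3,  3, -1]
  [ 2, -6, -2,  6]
x^4 - 8*x^2 + 16

Expanding det(x·I − A) (e.g. by cofactor expansion or by noting that A is similar to its Jordan form J, which has the same characteristic polynomial as A) gives
  χ_A(x) = x^4 - 8*x^2 + 16
which factors as (x - 2)^2*(x + 2)^2. The eigenvalues (with algebraic multiplicities) are λ = -2 with multiplicity 2, λ = 2 with multiplicity 2.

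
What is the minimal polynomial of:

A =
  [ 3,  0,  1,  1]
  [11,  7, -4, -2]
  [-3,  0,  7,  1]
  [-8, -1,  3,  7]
x^3 - 18*x^2 + 108*x - 216

The characteristic polynomial is χ_A(x) = (x - 6)^4, so the eigenvalues are known. The minimal polynomial is
  m_A(x) = Π_λ (x − λ)^{k_λ}
where k_λ is the size of the *largest* Jordan block for λ (equivalently, the smallest k with (A − λI)^k v = 0 for every generalised eigenvector v of λ).

  λ = 6: largest Jordan block has size 3, contributing (x − 6)^3

So m_A(x) = (x - 6)^3 = x^3 - 18*x^2 + 108*x - 216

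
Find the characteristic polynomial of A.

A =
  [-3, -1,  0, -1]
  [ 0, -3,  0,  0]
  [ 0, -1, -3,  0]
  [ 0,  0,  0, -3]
x^4 + 12*x^3 + 54*x^2 + 108*x + 81

Expanding det(x·I − A) (e.g. by cofactor expansion or by noting that A is similar to its Jordan form J, which has the same characteristic polynomial as A) gives
  χ_A(x) = x^4 + 12*x^3 + 54*x^2 + 108*x + 81
which factors as (x + 3)^4. The eigenvalues (with algebraic multiplicities) are λ = -3 with multiplicity 4.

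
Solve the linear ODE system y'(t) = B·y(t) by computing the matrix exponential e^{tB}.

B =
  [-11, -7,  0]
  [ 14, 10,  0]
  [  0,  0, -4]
e^{tB} =
  [-exp(3*t) + 2*exp(-4*t), -exp(3*t) + exp(-4*t), 0]
  [2*exp(3*t) - 2*exp(-4*t), 2*exp(3*t) - exp(-4*t), 0]
  [0, 0, exp(-4*t)]

Strategy: write B = P · J · P⁻¹ where J is a Jordan canonical form, so e^{tB} = P · e^{tJ} · P⁻¹, and e^{tJ} can be computed block-by-block.

B has Jordan form
J =
  [-4,  0, 0]
  [ 0, -4, 0]
  [ 0,  0, 3]
(up to reordering of blocks).

Per-block formulas:
  For a 1×1 block at λ = 3: exp(t · [3]) = [e^(3t)].
  For a 1×1 block at λ = -4: exp(t · [-4]) = [e^(-4t)].

After assembling e^{tJ} and conjugating by P, we get:

e^{tB} =
  [-exp(3*t) + 2*exp(-4*t), -exp(3*t) + exp(-4*t), 0]
  [2*exp(3*t) - 2*exp(-4*t), 2*exp(3*t) - exp(-4*t), 0]
  [0, 0, exp(-4*t)]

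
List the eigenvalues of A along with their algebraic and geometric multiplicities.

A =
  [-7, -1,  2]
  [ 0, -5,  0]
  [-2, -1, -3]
λ = -5: alg = 3, geom = 2

Step 1 — factor the characteristic polynomial to read off the algebraic multiplicities:
  χ_A(x) = (x + 5)^3

Step 2 — compute geometric multiplicities via the rank-nullity identity g(λ) = n − rank(A − λI):
  rank(A − (-5)·I) = 1, so dim ker(A − (-5)·I) = n − 1 = 2

Summary:
  λ = -5: algebraic multiplicity = 3, geometric multiplicity = 2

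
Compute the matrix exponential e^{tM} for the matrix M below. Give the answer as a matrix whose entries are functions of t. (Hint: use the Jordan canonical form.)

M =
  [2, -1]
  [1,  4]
e^{tM} =
  [-t*exp(3*t) + exp(3*t), -t*exp(3*t)]
  [t*exp(3*t), t*exp(3*t) + exp(3*t)]

Strategy: write M = P · J · P⁻¹ where J is a Jordan canonical form, so e^{tM} = P · e^{tJ} · P⁻¹, and e^{tJ} can be computed block-by-block.

M has Jordan form
J =
  [3, 1]
  [0, 3]
(up to reordering of blocks).

Per-block formulas:
  For a 2×2 Jordan block J_2(3): exp(t · J_2(3)) = e^(3t)·(I + t·N), where N is the 2×2 nilpotent shift.

After assembling e^{tJ} and conjugating by P, we get:

e^{tM} =
  [-t*exp(3*t) + exp(3*t), -t*exp(3*t)]
  [t*exp(3*t), t*exp(3*t) + exp(3*t)]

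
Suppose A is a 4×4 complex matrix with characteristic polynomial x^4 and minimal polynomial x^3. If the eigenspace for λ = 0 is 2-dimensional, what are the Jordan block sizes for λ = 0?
Block sizes for λ = 0: [3, 1]

Step 1 — from the characteristic polynomial, algebraic multiplicity of λ = 0 is 4. From dim ker(A − (0)·I) = 2, there are exactly 2 Jordan blocks for λ = 0.
Step 2 — from the minimal polynomial, the factor (x − 0)^3 tells us the largest block for λ = 0 has size 3.
Step 3 — with total size 4, 2 blocks, and largest block 3, the block sizes (in nonincreasing order) are [3, 1].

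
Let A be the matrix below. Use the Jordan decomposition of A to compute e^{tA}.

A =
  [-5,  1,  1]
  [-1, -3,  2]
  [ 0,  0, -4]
e^{tA} =
  [-t*exp(-4*t) + exp(-4*t), t*exp(-4*t), t^2*exp(-4*t)/2 + t*exp(-4*t)]
  [-t*exp(-4*t), t*exp(-4*t) + exp(-4*t), t^2*exp(-4*t)/2 + 2*t*exp(-4*t)]
  [0, 0, exp(-4*t)]

Strategy: write A = P · J · P⁻¹ where J is a Jordan canonical form, so e^{tA} = P · e^{tJ} · P⁻¹, and e^{tJ} can be computed block-by-block.

A has Jordan form
J =
  [-4,  1,  0]
  [ 0, -4,  1]
  [ 0,  0, -4]
(up to reordering of blocks).

Per-block formulas:
  For a 3×3 Jordan block J_3(-4): exp(t · J_3(-4)) = e^(-4t)·(I + t·N + (t^2/2)·N^2), where N is the 3×3 nilpotent shift.

After assembling e^{tJ} and conjugating by P, we get:

e^{tA} =
  [-t*exp(-4*t) + exp(-4*t), t*exp(-4*t), t^2*exp(-4*t)/2 + t*exp(-4*t)]
  [-t*exp(-4*t), t*exp(-4*t) + exp(-4*t), t^2*exp(-4*t)/2 + 2*t*exp(-4*t)]
  [0, 0, exp(-4*t)]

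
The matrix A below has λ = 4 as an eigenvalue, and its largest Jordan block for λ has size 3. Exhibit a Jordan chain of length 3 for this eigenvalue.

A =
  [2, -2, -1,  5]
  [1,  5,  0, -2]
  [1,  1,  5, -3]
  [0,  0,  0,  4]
A Jordan chain for λ = 4 of length 3:
v_1 = (1, -1, 0, 0)ᵀ
v_2 = (-2, 1, 1, 0)ᵀ
v_3 = (1, 0, 0, 0)ᵀ

Let N = A − (4)·I. We want v_3 with N^3 v_3 = 0 but N^2 v_3 ≠ 0; then v_{j-1} := N · v_j for j = 3, …, 2.

Pick v_3 = (1, 0, 0, 0)ᵀ.
Then v_2 = N · v_3 = (-2, 1, 1, 0)ᵀ.
Then v_1 = N · v_2 = (1, -1, 0, 0)ᵀ.

Sanity check: (A − (4)·I) v_1 = (0, 0, 0, 0)ᵀ = 0. ✓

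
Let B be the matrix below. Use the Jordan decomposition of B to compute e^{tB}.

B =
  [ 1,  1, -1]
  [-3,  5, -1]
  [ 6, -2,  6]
e^{tB} =
  [-3*t*exp(4*t) + exp(4*t), t*exp(4*t), -t*exp(4*t)]
  [-3*t*exp(4*t), t*exp(4*t) + exp(4*t), -t*exp(4*t)]
  [6*t*exp(4*t), -2*t*exp(4*t), 2*t*exp(4*t) + exp(4*t)]

Strategy: write B = P · J · P⁻¹ where J is a Jordan canonical form, so e^{tB} = P · e^{tJ} · P⁻¹, and e^{tJ} can be computed block-by-block.

B has Jordan form
J =
  [4, 1, 0]
  [0, 4, 0]
  [0, 0, 4]
(up to reordering of blocks).

Per-block formulas:
  For a 1×1 block at λ = 4: exp(t · [4]) = [e^(4t)].
  For a 2×2 Jordan block J_2(4): exp(t · J_2(4)) = e^(4t)·(I + t·N), where N is the 2×2 nilpotent shift.

After assembling e^{tJ} and conjugating by P, we get:

e^{tB} =
  [-3*t*exp(4*t) + exp(4*t), t*exp(4*t), -t*exp(4*t)]
  [-3*t*exp(4*t), t*exp(4*t) + exp(4*t), -t*exp(4*t)]
  [6*t*exp(4*t), -2*t*exp(4*t), 2*t*exp(4*t) + exp(4*t)]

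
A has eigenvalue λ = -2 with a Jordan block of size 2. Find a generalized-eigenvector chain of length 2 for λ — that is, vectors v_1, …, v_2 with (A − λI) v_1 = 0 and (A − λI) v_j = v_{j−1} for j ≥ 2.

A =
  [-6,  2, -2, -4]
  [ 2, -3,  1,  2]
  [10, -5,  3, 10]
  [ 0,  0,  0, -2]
A Jordan chain for λ = -2 of length 2:
v_1 = (-4, 2, 10, 0)ᵀ
v_2 = (1, 0, 0, 0)ᵀ

Let N = A − (-2)·I. We want v_2 with N^2 v_2 = 0 but N^1 v_2 ≠ 0; then v_{j-1} := N · v_j for j = 2, …, 2.

Pick v_2 = (1, 0, 0, 0)ᵀ.
Then v_1 = N · v_2 = (-4, 2, 10, 0)ᵀ.

Sanity check: (A − (-2)·I) v_1 = (0, 0, 0, 0)ᵀ = 0. ✓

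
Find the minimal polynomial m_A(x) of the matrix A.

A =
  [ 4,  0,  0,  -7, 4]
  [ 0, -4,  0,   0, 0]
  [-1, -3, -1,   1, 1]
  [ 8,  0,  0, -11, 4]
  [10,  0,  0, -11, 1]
x^4 + 7*x^3 + 15*x^2 + 13*x + 4

The characteristic polynomial is χ_A(x) = (x + 1)^3*(x + 4)^2, so the eigenvalues are known. The minimal polynomial is
  m_A(x) = Π_λ (x − λ)^{k_λ}
where k_λ is the size of the *largest* Jordan block for λ (equivalently, the smallest k with (A − λI)^k v = 0 for every generalised eigenvector v of λ).

  λ = -4: largest Jordan block has size 1, contributing (x + 4)
  λ = -1: largest Jordan block has size 3, contributing (x + 1)^3

So m_A(x) = (x + 1)^3*(x + 4) = x^4 + 7*x^3 + 15*x^2 + 13*x + 4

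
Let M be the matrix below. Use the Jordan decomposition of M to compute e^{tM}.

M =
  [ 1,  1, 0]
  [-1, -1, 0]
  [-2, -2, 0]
e^{tM} =
  [t + 1, t, 0]
  [-t, 1 - t, 0]
  [-2*t, -2*t, 1]

Strategy: write M = P · J · P⁻¹ where J is a Jordan canonical form, so e^{tM} = P · e^{tJ} · P⁻¹, and e^{tJ} can be computed block-by-block.

M has Jordan form
J =
  [0, 1, 0]
  [0, 0, 0]
  [0, 0, 0]
(up to reordering of blocks).

Per-block formulas:
  For a 1×1 block at λ = 0: exp(t · [0]) = [e^(0t)].
  For a 2×2 Jordan block J_2(0): exp(t · J_2(0)) = e^(0t)·(I + t·N), where N is the 2×2 nilpotent shift.

After assembling e^{tJ} and conjugating by P, we get:

e^{tM} =
  [t + 1, t, 0]
  [-t, 1 - t, 0]
  [-2*t, -2*t, 1]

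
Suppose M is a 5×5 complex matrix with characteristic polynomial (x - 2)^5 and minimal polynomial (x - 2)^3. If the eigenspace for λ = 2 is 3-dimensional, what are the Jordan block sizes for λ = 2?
Block sizes for λ = 2: [3, 1, 1]

Step 1 — from the characteristic polynomial, algebraic multiplicity of λ = 2 is 5. From dim ker(M − (2)·I) = 3, there are exactly 3 Jordan blocks for λ = 2.
Step 2 — from the minimal polynomial, the factor (x − 2)^3 tells us the largest block for λ = 2 has size 3.
Step 3 — with total size 5, 3 blocks, and largest block 3, the block sizes (in nonincreasing order) are [3, 1, 1].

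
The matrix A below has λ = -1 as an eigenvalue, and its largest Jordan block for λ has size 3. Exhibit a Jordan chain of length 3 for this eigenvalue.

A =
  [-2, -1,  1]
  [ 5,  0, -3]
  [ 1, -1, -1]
A Jordan chain for λ = -1 of length 3:
v_1 = (-3, -3, -6)ᵀ
v_2 = (-1, 5, 1)ᵀ
v_3 = (1, 0, 0)ᵀ

Let N = A − (-1)·I. We want v_3 with N^3 v_3 = 0 but N^2 v_3 ≠ 0; then v_{j-1} := N · v_j for j = 3, …, 2.

Pick v_3 = (1, 0, 0)ᵀ.
Then v_2 = N · v_3 = (-1, 5, 1)ᵀ.
Then v_1 = N · v_2 = (-3, -3, -6)ᵀ.

Sanity check: (A − (-1)·I) v_1 = (0, 0, 0)ᵀ = 0. ✓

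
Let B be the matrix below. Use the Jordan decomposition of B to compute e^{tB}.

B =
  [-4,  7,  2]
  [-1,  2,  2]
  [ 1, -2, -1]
e^{tB} =
  [2*t^2*exp(-t) - 3*t*exp(-t) + exp(-t), -2*t^2*exp(-t) + 7*t*exp(-t), 4*t^2*exp(-t) + 2*t*exp(-t)]
  [t^2*exp(-t) - t*exp(-t), -t^2*exp(-t) + 3*t*exp(-t) + exp(-t), 2*t^2*exp(-t) + 2*t*exp(-t)]
  [-t^2*exp(-t)/2 + t*exp(-t), t^2*exp(-t)/2 - 2*t*exp(-t), -t^2*exp(-t) + exp(-t)]

Strategy: write B = P · J · P⁻¹ where J is a Jordan canonical form, so e^{tB} = P · e^{tJ} · P⁻¹, and e^{tJ} can be computed block-by-block.

B has Jordan form
J =
  [-1,  1,  0]
  [ 0, -1,  1]
  [ 0,  0, -1]
(up to reordering of blocks).

Per-block formulas:
  For a 3×3 Jordan block J_3(-1): exp(t · J_3(-1)) = e^(-1t)·(I + t·N + (t^2/2)·N^2), where N is the 3×3 nilpotent shift.

After assembling e^{tJ} and conjugating by P, we get:

e^{tB} =
  [2*t^2*exp(-t) - 3*t*exp(-t) + exp(-t), -2*t^2*exp(-t) + 7*t*exp(-t), 4*t^2*exp(-t) + 2*t*exp(-t)]
  [t^2*exp(-t) - t*exp(-t), -t^2*exp(-t) + 3*t*exp(-t) + exp(-t), 2*t^2*exp(-t) + 2*t*exp(-t)]
  [-t^2*exp(-t)/2 + t*exp(-t), t^2*exp(-t)/2 - 2*t*exp(-t), -t^2*exp(-t) + exp(-t)]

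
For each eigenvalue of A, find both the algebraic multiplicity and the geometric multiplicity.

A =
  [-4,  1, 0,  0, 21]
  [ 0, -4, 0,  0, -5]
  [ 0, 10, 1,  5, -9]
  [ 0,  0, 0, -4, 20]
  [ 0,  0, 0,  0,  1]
λ = -4: alg = 3, geom = 2; λ = 1: alg = 2, geom = 1

Step 1 — factor the characteristic polynomial to read off the algebraic multiplicities:
  χ_A(x) = (x - 1)^2*(x + 4)^3

Step 2 — compute geometric multiplicities via the rank-nullity identity g(λ) = n − rank(A − λI):
  rank(A − (-4)·I) = 3, so dim ker(A − (-4)·I) = n − 3 = 2
  rank(A − (1)·I) = 4, so dim ker(A − (1)·I) = n − 4 = 1

Summary:
  λ = -4: algebraic multiplicity = 3, geometric multiplicity = 2
  λ = 1: algebraic multiplicity = 2, geometric multiplicity = 1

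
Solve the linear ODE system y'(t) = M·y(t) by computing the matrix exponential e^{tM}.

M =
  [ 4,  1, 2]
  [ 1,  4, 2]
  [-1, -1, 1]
e^{tM} =
  [t*exp(3*t) + exp(3*t), t*exp(3*t), 2*t*exp(3*t)]
  [t*exp(3*t), t*exp(3*t) + exp(3*t), 2*t*exp(3*t)]
  [-t*exp(3*t), -t*exp(3*t), -2*t*exp(3*t) + exp(3*t)]

Strategy: write M = P · J · P⁻¹ where J is a Jordan canonical form, so e^{tM} = P · e^{tJ} · P⁻¹, and e^{tJ} can be computed block-by-block.

M has Jordan form
J =
  [3, 1, 0]
  [0, 3, 0]
  [0, 0, 3]
(up to reordering of blocks).

Per-block formulas:
  For a 2×2 Jordan block J_2(3): exp(t · J_2(3)) = e^(3t)·(I + t·N), where N is the 2×2 nilpotent shift.
  For a 1×1 block at λ = 3: exp(t · [3]) = [e^(3t)].

After assembling e^{tJ} and conjugating by P, we get:

e^{tM} =
  [t*exp(3*t) + exp(3*t), t*exp(3*t), 2*t*exp(3*t)]
  [t*exp(3*t), t*exp(3*t) + exp(3*t), 2*t*exp(3*t)]
  [-t*exp(3*t), -t*exp(3*t), -2*t*exp(3*t) + exp(3*t)]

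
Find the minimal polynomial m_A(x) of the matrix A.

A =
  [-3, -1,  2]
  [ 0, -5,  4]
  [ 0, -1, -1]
x^2 + 6*x + 9

The characteristic polynomial is χ_A(x) = (x + 3)^3, so the eigenvalues are known. The minimal polynomial is
  m_A(x) = Π_λ (x − λ)^{k_λ}
where k_λ is the size of the *largest* Jordan block for λ (equivalently, the smallest k with (A − λI)^k v = 0 for every generalised eigenvector v of λ).

  λ = -3: largest Jordan block has size 2, contributing (x + 3)^2

So m_A(x) = (x + 3)^2 = x^2 + 6*x + 9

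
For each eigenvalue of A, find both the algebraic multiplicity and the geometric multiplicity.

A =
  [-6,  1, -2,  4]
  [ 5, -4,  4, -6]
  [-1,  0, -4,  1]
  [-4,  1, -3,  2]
λ = -3: alg = 4, geom = 2

Step 1 — factor the characteristic polynomial to read off the algebraic multiplicities:
  χ_A(x) = (x + 3)^4

Step 2 — compute geometric multiplicities via the rank-nullity identity g(λ) = n − rank(A − λI):
  rank(A − (-3)·I) = 2, so dim ker(A − (-3)·I) = n − 2 = 2

Summary:
  λ = -3: algebraic multiplicity = 4, geometric multiplicity = 2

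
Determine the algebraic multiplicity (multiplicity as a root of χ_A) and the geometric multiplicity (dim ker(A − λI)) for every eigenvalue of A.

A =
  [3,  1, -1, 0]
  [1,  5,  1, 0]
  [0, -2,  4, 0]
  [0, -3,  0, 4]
λ = 4: alg = 4, geom = 2

Step 1 — factor the characteristic polynomial to read off the algebraic multiplicities:
  χ_A(x) = (x - 4)^4

Step 2 — compute geometric multiplicities via the rank-nullity identity g(λ) = n − rank(A − λI):
  rank(A − (4)·I) = 2, so dim ker(A − (4)·I) = n − 2 = 2

Summary:
  λ = 4: algebraic multiplicity = 4, geometric multiplicity = 2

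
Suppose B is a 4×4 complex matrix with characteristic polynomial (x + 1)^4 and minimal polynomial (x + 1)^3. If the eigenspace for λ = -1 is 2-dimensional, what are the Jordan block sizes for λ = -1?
Block sizes for λ = -1: [3, 1]

Step 1 — from the characteristic polynomial, algebraic multiplicity of λ = -1 is 4. From dim ker(B − (-1)·I) = 2, there are exactly 2 Jordan blocks for λ = -1.
Step 2 — from the minimal polynomial, the factor (x + 1)^3 tells us the largest block for λ = -1 has size 3.
Step 3 — with total size 4, 2 blocks, and largest block 3, the block sizes (in nonincreasing order) are [3, 1].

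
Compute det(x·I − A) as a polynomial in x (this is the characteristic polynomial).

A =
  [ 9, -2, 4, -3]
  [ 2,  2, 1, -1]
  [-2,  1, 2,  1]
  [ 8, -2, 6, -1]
x^4 - 12*x^3 + 54*x^2 - 108*x + 81

Expanding det(x·I − A) (e.g. by cofactor expansion or by noting that A is similar to its Jordan form J, which has the same characteristic polynomial as A) gives
  χ_A(x) = x^4 - 12*x^3 + 54*x^2 - 108*x + 81
which factors as (x - 3)^4. The eigenvalues (with algebraic multiplicities) are λ = 3 with multiplicity 4.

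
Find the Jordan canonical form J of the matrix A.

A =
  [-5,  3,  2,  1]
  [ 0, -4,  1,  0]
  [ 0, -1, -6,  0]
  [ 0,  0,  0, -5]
J_3(-5) ⊕ J_1(-5)

The characteristic polynomial is
  det(x·I − A) = x^4 + 20*x^3 + 150*x^2 + 500*x + 625 = (x + 5)^4

Eigenvalues and multiplicities (the geometric multiplicity of λ is n − rank(A − λI), which equals the number of Jordan blocks for λ):
  λ = -5: algebraic multiplicity = 4, geometric multiplicity = 2

Determining the block sizes for each eigenvalue:
  λ = -5: with am = 4 and gm = 2, the partition is not yet determined (e.g. several partitions of 4 into 2 parts exist). Let N = A − (-5)·I. Computing rank(N^1) = 2, rank(N^2) = 1, rank(N^3) = 0; the number of blocks of size ≥ j is rank(N^{j−1}) − rank(N^j), giving [2, 1, 1]. So we have 1 block(s) of size 3, 1 block(s) of size 1 → block sizes [3, 1]

Assembling the blocks gives a Jordan form
J =
  [-5,  1,  0,  0]
  [ 0, -5,  1,  0]
  [ 0,  0, -5,  0]
  [ 0,  0,  0, -5]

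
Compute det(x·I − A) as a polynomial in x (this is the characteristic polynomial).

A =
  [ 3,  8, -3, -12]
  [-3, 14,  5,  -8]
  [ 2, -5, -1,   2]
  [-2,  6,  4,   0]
x^4 - 16*x^3 + 96*x^2 - 256*x + 256

Expanding det(x·I − A) (e.g. by cofactor expansion or by noting that A is similar to its Jordan form J, which has the same characteristic polynomial as A) gives
  χ_A(x) = x^4 - 16*x^3 + 96*x^2 - 256*x + 256
which factors as (x - 4)^4. The eigenvalues (with algebraic multiplicities) are λ = 4 with multiplicity 4.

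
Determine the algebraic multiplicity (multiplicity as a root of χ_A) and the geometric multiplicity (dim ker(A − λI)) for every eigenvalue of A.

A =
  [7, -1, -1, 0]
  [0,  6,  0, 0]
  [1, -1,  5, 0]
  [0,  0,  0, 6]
λ = 6: alg = 4, geom = 3

Step 1 — factor the characteristic polynomial to read off the algebraic multiplicities:
  χ_A(x) = (x - 6)^4

Step 2 — compute geometric multiplicities via the rank-nullity identity g(λ) = n − rank(A − λI):
  rank(A − (6)·I) = 1, so dim ker(A − (6)·I) = n − 1 = 3

Summary:
  λ = 6: algebraic multiplicity = 4, geometric multiplicity = 3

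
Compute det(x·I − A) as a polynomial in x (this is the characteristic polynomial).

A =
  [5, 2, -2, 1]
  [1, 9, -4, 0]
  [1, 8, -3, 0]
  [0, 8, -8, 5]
x^4 - 16*x^3 + 90*x^2 - 200*x + 125

Expanding det(x·I − A) (e.g. by cofactor expansion or by noting that A is similar to its Jordan form J, which has the same characteristic polynomial as A) gives
  χ_A(x) = x^4 - 16*x^3 + 90*x^2 - 200*x + 125
which factors as (x - 5)^3*(x - 1). The eigenvalues (with algebraic multiplicities) are λ = 1 with multiplicity 1, λ = 5 with multiplicity 3.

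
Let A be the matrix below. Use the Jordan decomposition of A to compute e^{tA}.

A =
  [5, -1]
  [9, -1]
e^{tA} =
  [3*t*exp(2*t) + exp(2*t), -t*exp(2*t)]
  [9*t*exp(2*t), -3*t*exp(2*t) + exp(2*t)]

Strategy: write A = P · J · P⁻¹ where J is a Jordan canonical form, so e^{tA} = P · e^{tJ} · P⁻¹, and e^{tJ} can be computed block-by-block.

A has Jordan form
J =
  [2, 1]
  [0, 2]
(up to reordering of blocks).

Per-block formulas:
  For a 2×2 Jordan block J_2(2): exp(t · J_2(2)) = e^(2t)·(I + t·N), where N is the 2×2 nilpotent shift.

After assembling e^{tJ} and conjugating by P, we get:

e^{tA} =
  [3*t*exp(2*t) + exp(2*t), -t*exp(2*t)]
  [9*t*exp(2*t), -3*t*exp(2*t) + exp(2*t)]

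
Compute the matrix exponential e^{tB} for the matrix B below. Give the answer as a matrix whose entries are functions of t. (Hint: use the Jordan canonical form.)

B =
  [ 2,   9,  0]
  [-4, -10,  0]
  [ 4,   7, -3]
e^{tB} =
  [6*t*exp(-4*t) + exp(-4*t), 9*t*exp(-4*t), 0]
  [-4*t*exp(-4*t), -6*t*exp(-4*t) + exp(-4*t), 0]
  [4*t*exp(-4*t), 6*t*exp(-4*t) + exp(-3*t) - exp(-4*t), exp(-3*t)]

Strategy: write B = P · J · P⁻¹ where J is a Jordan canonical form, so e^{tB} = P · e^{tJ} · P⁻¹, and e^{tJ} can be computed block-by-block.

B has Jordan form
J =
  [-4,  1,  0]
  [ 0, -4,  0]
  [ 0,  0, -3]
(up to reordering of blocks).

Per-block formulas:
  For a 2×2 Jordan block J_2(-4): exp(t · J_2(-4)) = e^(-4t)·(I + t·N), where N is the 2×2 nilpotent shift.
  For a 1×1 block at λ = -3: exp(t · [-3]) = [e^(-3t)].

After assembling e^{tJ} and conjugating by P, we get:

e^{tB} =
  [6*t*exp(-4*t) + exp(-4*t), 9*t*exp(-4*t), 0]
  [-4*t*exp(-4*t), -6*t*exp(-4*t) + exp(-4*t), 0]
  [4*t*exp(-4*t), 6*t*exp(-4*t) + exp(-3*t) - exp(-4*t), exp(-3*t)]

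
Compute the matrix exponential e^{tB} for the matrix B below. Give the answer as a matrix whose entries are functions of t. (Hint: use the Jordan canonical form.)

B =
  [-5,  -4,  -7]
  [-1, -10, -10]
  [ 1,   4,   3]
e^{tB} =
  [-t^2*exp(-4*t) - t*exp(-4*t) + exp(-4*t), -4*t*exp(-4*t), -t^2*exp(-4*t) - 7*t*exp(-4*t)]
  [-3*t^2*exp(-4*t)/2 - t*exp(-4*t), -6*t*exp(-4*t) + exp(-4*t), -3*t^2*exp(-4*t)/2 - 10*t*exp(-4*t)]
  [t^2*exp(-4*t) + t*exp(-4*t), 4*t*exp(-4*t), t^2*exp(-4*t) + 7*t*exp(-4*t) + exp(-4*t)]

Strategy: write B = P · J · P⁻¹ where J is a Jordan canonical form, so e^{tB} = P · e^{tJ} · P⁻¹, and e^{tJ} can be computed block-by-block.

B has Jordan form
J =
  [-4,  1,  0]
  [ 0, -4,  1]
  [ 0,  0, -4]
(up to reordering of blocks).

Per-block formulas:
  For a 3×3 Jordan block J_3(-4): exp(t · J_3(-4)) = e^(-4t)·(I + t·N + (t^2/2)·N^2), where N is the 3×3 nilpotent shift.

After assembling e^{tJ} and conjugating by P, we get:

e^{tB} =
  [-t^2*exp(-4*t) - t*exp(-4*t) + exp(-4*t), -4*t*exp(-4*t), -t^2*exp(-4*t) - 7*t*exp(-4*t)]
  [-3*t^2*exp(-4*t)/2 - t*exp(-4*t), -6*t*exp(-4*t) + exp(-4*t), -3*t^2*exp(-4*t)/2 - 10*t*exp(-4*t)]
  [t^2*exp(-4*t) + t*exp(-4*t), 4*t*exp(-4*t), t^2*exp(-4*t) + 7*t*exp(-4*t) + exp(-4*t)]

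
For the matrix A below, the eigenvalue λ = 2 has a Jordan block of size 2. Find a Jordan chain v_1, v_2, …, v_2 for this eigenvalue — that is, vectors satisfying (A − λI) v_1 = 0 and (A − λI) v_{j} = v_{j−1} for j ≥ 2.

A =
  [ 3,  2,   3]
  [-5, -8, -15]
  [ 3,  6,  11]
A Jordan chain for λ = 2 of length 2:
v_1 = (1, -5, 3)ᵀ
v_2 = (1, 0, 0)ᵀ

Let N = A − (2)·I. We want v_2 with N^2 v_2 = 0 but N^1 v_2 ≠ 0; then v_{j-1} := N · v_j for j = 2, …, 2.

Pick v_2 = (1, 0, 0)ᵀ.
Then v_1 = N · v_2 = (1, -5, 3)ᵀ.

Sanity check: (A − (2)·I) v_1 = (0, 0, 0)ᵀ = 0. ✓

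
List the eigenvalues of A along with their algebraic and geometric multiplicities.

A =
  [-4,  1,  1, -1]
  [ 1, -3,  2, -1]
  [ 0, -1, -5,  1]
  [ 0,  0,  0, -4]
λ = -4: alg = 4, geom = 2

Step 1 — factor the characteristic polynomial to read off the algebraic multiplicities:
  χ_A(x) = (x + 4)^4

Step 2 — compute geometric multiplicities via the rank-nullity identity g(λ) = n − rank(A − λI):
  rank(A − (-4)·I) = 2, so dim ker(A − (-4)·I) = n − 2 = 2

Summary:
  λ = -4: algebraic multiplicity = 4, geometric multiplicity = 2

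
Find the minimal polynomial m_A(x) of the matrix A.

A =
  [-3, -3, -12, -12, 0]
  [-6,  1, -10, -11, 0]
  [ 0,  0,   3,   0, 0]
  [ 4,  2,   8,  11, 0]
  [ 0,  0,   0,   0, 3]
x^3 - 9*x^2 + 27*x - 27

The characteristic polynomial is χ_A(x) = (x - 3)^5, so the eigenvalues are known. The minimal polynomial is
  m_A(x) = Π_λ (x − λ)^{k_λ}
where k_λ is the size of the *largest* Jordan block for λ (equivalently, the smallest k with (A − λI)^k v = 0 for every generalised eigenvector v of λ).

  λ = 3: largest Jordan block has size 3, contributing (x − 3)^3

So m_A(x) = (x - 3)^3 = x^3 - 9*x^2 + 27*x - 27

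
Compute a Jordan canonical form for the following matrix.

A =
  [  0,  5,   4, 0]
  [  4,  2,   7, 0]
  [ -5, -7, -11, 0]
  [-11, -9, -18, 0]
J_3(-3) ⊕ J_1(0)

The characteristic polynomial is
  det(x·I − A) = x^4 + 9*x^3 + 27*x^2 + 27*x = x*(x + 3)^3

Eigenvalues and multiplicities (the geometric multiplicity of λ is n − rank(A − λI), which equals the number of Jordan blocks for λ):
  λ = -3: algebraic multiplicity = 3, geometric multiplicity = 1
  λ = 0: algebraic multiplicity = 1, geometric multiplicity = 1

Determining the block sizes for each eigenvalue:
  λ = -3: one block (gm = 1), so the single block has size am = 3 → block sizes [3]
  λ = 0: one block (gm = 1), so the single block has size am = 1 → block sizes [1]

Assembling the blocks gives a Jordan form
J =
  [-3,  1,  0, 0]
  [ 0, -3,  1, 0]
  [ 0,  0, -3, 0]
  [ 0,  0,  0, 0]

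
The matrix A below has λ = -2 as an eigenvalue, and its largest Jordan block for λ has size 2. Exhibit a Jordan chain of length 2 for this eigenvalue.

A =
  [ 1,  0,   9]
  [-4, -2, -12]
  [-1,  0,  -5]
A Jordan chain for λ = -2 of length 2:
v_1 = (3, -4, -1)ᵀ
v_2 = (1, 0, 0)ᵀ

Let N = A − (-2)·I. We want v_2 with N^2 v_2 = 0 but N^1 v_2 ≠ 0; then v_{j-1} := N · v_j for j = 2, …, 2.

Pick v_2 = (1, 0, 0)ᵀ.
Then v_1 = N · v_2 = (3, -4, -1)ᵀ.

Sanity check: (A − (-2)·I) v_1 = (0, 0, 0)ᵀ = 0. ✓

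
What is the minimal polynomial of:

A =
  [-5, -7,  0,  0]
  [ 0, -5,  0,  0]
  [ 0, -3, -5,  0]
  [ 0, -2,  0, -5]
x^2 + 10*x + 25

The characteristic polynomial is χ_A(x) = (x + 5)^4, so the eigenvalues are known. The minimal polynomial is
  m_A(x) = Π_λ (x − λ)^{k_λ}
where k_λ is the size of the *largest* Jordan block for λ (equivalently, the smallest k with (A − λI)^k v = 0 for every generalised eigenvector v of λ).

  λ = -5: largest Jordan block has size 2, contributing (x + 5)^2

So m_A(x) = (x + 5)^2 = x^2 + 10*x + 25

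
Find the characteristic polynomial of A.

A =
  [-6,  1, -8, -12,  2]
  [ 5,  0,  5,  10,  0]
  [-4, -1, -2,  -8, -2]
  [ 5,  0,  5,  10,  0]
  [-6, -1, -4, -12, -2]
x^5

Expanding det(x·I − A) (e.g. by cofactor expansion or by noting that A is similar to its Jordan form J, which has the same characteristic polynomial as A) gives
  χ_A(x) = x^5
which factors as x^5. The eigenvalues (with algebraic multiplicities) are λ = 0 with multiplicity 5.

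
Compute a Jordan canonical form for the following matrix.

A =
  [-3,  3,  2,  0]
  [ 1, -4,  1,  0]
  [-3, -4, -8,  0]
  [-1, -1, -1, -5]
J_3(-5) ⊕ J_1(-5)

The characteristic polynomial is
  det(x·I − A) = x^4 + 20*x^3 + 150*x^2 + 500*x + 625 = (x + 5)^4

Eigenvalues and multiplicities (the geometric multiplicity of λ is n − rank(A − λI), which equals the number of Jordan blocks for λ):
  λ = -5: algebraic multiplicity = 4, geometric multiplicity = 2

Determining the block sizes for each eigenvalue:
  λ = -5: with am = 4 and gm = 2, the partition is not yet determined (e.g. several partitions of 4 into 2 parts exist). Let N = A − (-5)·I. Computing rank(N^1) = 2, rank(N^2) = 1, rank(N^3) = 0; the number of blocks of size ≥ j is rank(N^{j−1}) − rank(N^j), giving [2, 1, 1]. So we have 1 block(s) of size 3, 1 block(s) of size 1 → block sizes [3, 1]

Assembling the blocks gives a Jordan form
J =
  [-5,  1,  0,  0]
  [ 0, -5,  1,  0]
  [ 0,  0, -5,  0]
  [ 0,  0,  0, -5]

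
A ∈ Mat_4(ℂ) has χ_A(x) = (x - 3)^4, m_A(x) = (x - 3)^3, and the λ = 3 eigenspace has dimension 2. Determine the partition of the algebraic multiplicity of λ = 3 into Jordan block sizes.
Block sizes for λ = 3: [3, 1]

Step 1 — from the characteristic polynomial, algebraic multiplicity of λ = 3 is 4. From dim ker(A − (3)·I) = 2, there are exactly 2 Jordan blocks for λ = 3.
Step 2 — from the minimal polynomial, the factor (x − 3)^3 tells us the largest block for λ = 3 has size 3.
Step 3 — with total size 4, 2 blocks, and largest block 3, the block sizes (in nonincreasing order) are [3, 1].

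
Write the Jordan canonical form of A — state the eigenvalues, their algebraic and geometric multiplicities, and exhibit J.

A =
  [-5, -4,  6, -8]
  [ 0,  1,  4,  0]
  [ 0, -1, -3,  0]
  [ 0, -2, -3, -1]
J_1(-5) ⊕ J_3(-1)

The characteristic polynomial is
  det(x·I − A) = x^4 + 8*x^3 + 18*x^2 + 16*x + 5 = (x + 1)^3*(x + 5)

Eigenvalues and multiplicities (the geometric multiplicity of λ is n − rank(A − λI), which equals the number of Jordan blocks for λ):
  λ = -5: algebraic multiplicity = 1, geometric multiplicity = 1
  λ = -1: algebraic multiplicity = 3, geometric multiplicity = 1

Determining the block sizes for each eigenvalue:
  λ = -5: one block (gm = 1), so the single block has size am = 1 → block sizes [1]
  λ = -1: one block (gm = 1), so the single block has size am = 3 → block sizes [3]

Assembling the blocks gives a Jordan form
J =
  [-5,  0,  0,  0]
  [ 0, -1,  1,  0]
  [ 0,  0, -1,  1]
  [ 0,  0,  0, -1]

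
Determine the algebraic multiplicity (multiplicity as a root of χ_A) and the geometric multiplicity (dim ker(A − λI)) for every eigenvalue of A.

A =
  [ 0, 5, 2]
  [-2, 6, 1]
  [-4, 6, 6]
λ = 4: alg = 3, geom = 1

Step 1 — factor the characteristic polynomial to read off the algebraic multiplicities:
  χ_A(x) = (x - 4)^3

Step 2 — compute geometric multiplicities via the rank-nullity identity g(λ) = n − rank(A − λI):
  rank(A − (4)·I) = 2, so dim ker(A − (4)·I) = n − 2 = 1

Summary:
  λ = 4: algebraic multiplicity = 3, geometric multiplicity = 1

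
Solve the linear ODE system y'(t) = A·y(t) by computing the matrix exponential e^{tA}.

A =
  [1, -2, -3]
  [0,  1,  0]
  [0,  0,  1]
e^{tA} =
  [exp(t), -2*t*exp(t), -3*t*exp(t)]
  [0, exp(t), 0]
  [0, 0, exp(t)]

Strategy: write A = P · J · P⁻¹ where J is a Jordan canonical form, so e^{tA} = P · e^{tJ} · P⁻¹, and e^{tJ} can be computed block-by-block.

A has Jordan form
J =
  [1, 1, 0]
  [0, 1, 0]
  [0, 0, 1]
(up to reordering of blocks).

Per-block formulas:
  For a 2×2 Jordan block J_2(1): exp(t · J_2(1)) = e^(1t)·(I + t·N), where N is the 2×2 nilpotent shift.
  For a 1×1 block at λ = 1: exp(t · [1]) = [e^(1t)].

After assembling e^{tJ} and conjugating by P, we get:

e^{tA} =
  [exp(t), -2*t*exp(t), -3*t*exp(t)]
  [0, exp(t), 0]
  [0, 0, exp(t)]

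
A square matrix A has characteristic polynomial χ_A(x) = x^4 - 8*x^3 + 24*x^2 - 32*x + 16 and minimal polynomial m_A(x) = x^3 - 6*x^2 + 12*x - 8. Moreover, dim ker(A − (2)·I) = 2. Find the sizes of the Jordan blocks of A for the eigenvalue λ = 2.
Block sizes for λ = 2: [3, 1]

Step 1 — from the characteristic polynomial, algebraic multiplicity of λ = 2 is 4. From dim ker(A − (2)·I) = 2, there are exactly 2 Jordan blocks for λ = 2.
Step 2 — from the minimal polynomial, the factor (x − 2)^3 tells us the largest block for λ = 2 has size 3.
Step 3 — with total size 4, 2 blocks, and largest block 3, the block sizes (in nonincreasing order) are [3, 1].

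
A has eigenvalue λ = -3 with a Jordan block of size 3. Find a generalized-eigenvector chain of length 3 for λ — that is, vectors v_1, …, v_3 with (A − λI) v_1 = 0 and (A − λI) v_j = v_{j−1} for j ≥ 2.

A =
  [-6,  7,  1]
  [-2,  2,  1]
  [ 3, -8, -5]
A Jordan chain for λ = -3 of length 3:
v_1 = (-2, -1, 1)ᵀ
v_2 = (-3, -2, 3)ᵀ
v_3 = (1, 0, 0)ᵀ

Let N = A − (-3)·I. We want v_3 with N^3 v_3 = 0 but N^2 v_3 ≠ 0; then v_{j-1} := N · v_j for j = 3, …, 2.

Pick v_3 = (1, 0, 0)ᵀ.
Then v_2 = N · v_3 = (-3, -2, 3)ᵀ.
Then v_1 = N · v_2 = (-2, -1, 1)ᵀ.

Sanity check: (A − (-3)·I) v_1 = (0, 0, 0)ᵀ = 0. ✓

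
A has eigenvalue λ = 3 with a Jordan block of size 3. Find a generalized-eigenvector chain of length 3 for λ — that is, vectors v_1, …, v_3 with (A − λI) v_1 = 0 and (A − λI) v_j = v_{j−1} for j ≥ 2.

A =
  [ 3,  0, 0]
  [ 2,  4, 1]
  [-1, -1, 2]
A Jordan chain for λ = 3 of length 3:
v_1 = (0, 1, -1)ᵀ
v_2 = (0, 2, -1)ᵀ
v_3 = (1, 0, 0)ᵀ

Let N = A − (3)·I. We want v_3 with N^3 v_3 = 0 but N^2 v_3 ≠ 0; then v_{j-1} := N · v_j for j = 3, …, 2.

Pick v_3 = (1, 0, 0)ᵀ.
Then v_2 = N · v_3 = (0, 2, -1)ᵀ.
Then v_1 = N · v_2 = (0, 1, -1)ᵀ.

Sanity check: (A − (3)·I) v_1 = (0, 0, 0)ᵀ = 0. ✓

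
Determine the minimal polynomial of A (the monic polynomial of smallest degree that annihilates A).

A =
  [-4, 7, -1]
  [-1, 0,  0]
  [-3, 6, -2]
x^3 + 6*x^2 + 12*x + 8

The characteristic polynomial is χ_A(x) = (x + 2)^3, so the eigenvalues are known. The minimal polynomial is
  m_A(x) = Π_λ (x − λ)^{k_λ}
where k_λ is the size of the *largest* Jordan block for λ (equivalently, the smallest k with (A − λI)^k v = 0 for every generalised eigenvector v of λ).

  λ = -2: largest Jordan block has size 3, contributing (x + 2)^3

So m_A(x) = (x + 2)^3 = x^3 + 6*x^2 + 12*x + 8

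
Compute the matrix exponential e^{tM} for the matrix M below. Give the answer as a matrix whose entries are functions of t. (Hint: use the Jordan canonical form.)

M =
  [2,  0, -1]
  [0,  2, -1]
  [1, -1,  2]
e^{tM} =
  [-t^2*exp(2*t)/2 + exp(2*t), t^2*exp(2*t)/2, -t*exp(2*t)]
  [-t^2*exp(2*t)/2, t^2*exp(2*t)/2 + exp(2*t), -t*exp(2*t)]
  [t*exp(2*t), -t*exp(2*t), exp(2*t)]

Strategy: write M = P · J · P⁻¹ where J is a Jordan canonical form, so e^{tM} = P · e^{tJ} · P⁻¹, and e^{tJ} can be computed block-by-block.

M has Jordan form
J =
  [2, 1, 0]
  [0, 2, 1]
  [0, 0, 2]
(up to reordering of blocks).

Per-block formulas:
  For a 3×3 Jordan block J_3(2): exp(t · J_3(2)) = e^(2t)·(I + t·N + (t^2/2)·N^2), where N is the 3×3 nilpotent shift.

After assembling e^{tJ} and conjugating by P, we get:

e^{tM} =
  [-t^2*exp(2*t)/2 + exp(2*t), t^2*exp(2*t)/2, -t*exp(2*t)]
  [-t^2*exp(2*t)/2, t^2*exp(2*t)/2 + exp(2*t), -t*exp(2*t)]
  [t*exp(2*t), -t*exp(2*t), exp(2*t)]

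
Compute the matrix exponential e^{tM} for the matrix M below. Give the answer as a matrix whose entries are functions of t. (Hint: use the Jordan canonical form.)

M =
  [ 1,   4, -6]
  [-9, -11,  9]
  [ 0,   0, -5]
e^{tM} =
  [6*t*exp(-5*t) + exp(-5*t), 4*t*exp(-5*t), -6*t*exp(-5*t)]
  [-9*t*exp(-5*t), -6*t*exp(-5*t) + exp(-5*t), 9*t*exp(-5*t)]
  [0, 0, exp(-5*t)]

Strategy: write M = P · J · P⁻¹ where J is a Jordan canonical form, so e^{tM} = P · e^{tJ} · P⁻¹, and e^{tJ} can be computed block-by-block.

M has Jordan form
J =
  [-5,  1,  0]
  [ 0, -5,  0]
  [ 0,  0, -5]
(up to reordering of blocks).

Per-block formulas:
  For a 1×1 block at λ = -5: exp(t · [-5]) = [e^(-5t)].
  For a 2×2 Jordan block J_2(-5): exp(t · J_2(-5)) = e^(-5t)·(I + t·N), where N is the 2×2 nilpotent shift.

After assembling e^{tJ} and conjugating by P, we get:

e^{tM} =
  [6*t*exp(-5*t) + exp(-5*t), 4*t*exp(-5*t), -6*t*exp(-5*t)]
  [-9*t*exp(-5*t), -6*t*exp(-5*t) + exp(-5*t), 9*t*exp(-5*t)]
  [0, 0, exp(-5*t)]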